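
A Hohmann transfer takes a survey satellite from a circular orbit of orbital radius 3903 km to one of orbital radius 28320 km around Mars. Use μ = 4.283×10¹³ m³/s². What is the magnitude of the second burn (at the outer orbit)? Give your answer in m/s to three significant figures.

Δv ≈ 624 m/s

r₁ = 3903 km = 3.903×10⁶ m.
r₂ = 28320 km = 2.832×10⁷ m.
Transfer ellipse a_t = (r₁ + r₂)/2 = 1.611×10⁷ m.
At r₁: circular v_c1 = √(μ/r₁) = 3313 m/s; transfer-periapsis v_p = √[μ(2/r₁ − 1/a_t)] = 4392 m/s.
At r₂: circular v_c2 = √(μ/r₂) = 1230 m/s; transfer-apoapsis v_a = √[μ(2/r₂ − 1/a_t)] = 605.3 m/s.
Δv₂ = v_c2 − v_a = 624.5 m/s.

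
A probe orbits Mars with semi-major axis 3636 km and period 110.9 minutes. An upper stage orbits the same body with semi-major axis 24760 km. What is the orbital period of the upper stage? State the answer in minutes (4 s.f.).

T₂ ≈ 1971 minutes

Kepler's third law: T² ∝ a³, so T₂ = T₁ (a₂/a₁)^(3/2).
a₂/a₁ = 6.810, (a₂/a₁)^(3/2) = 17.77.
T₂ = 110.9 × 17.77 = 1971 minutes.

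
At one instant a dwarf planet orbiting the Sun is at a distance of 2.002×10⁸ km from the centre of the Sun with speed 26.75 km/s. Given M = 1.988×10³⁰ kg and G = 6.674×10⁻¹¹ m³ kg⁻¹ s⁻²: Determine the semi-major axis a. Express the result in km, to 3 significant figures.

a ≈ 2.18×10⁸ km

μ = GM = 6.674×10⁻¹¹ × 1.988×10³⁰ = 1.327×10²⁰ m³/s².
r = 2.002×10¹¹ m.
Specific orbital energy ε = v²/2 − μ/r = (26750)²/2 − 1.327×10²⁰/2.002×10¹¹ = -3.050×10⁸ J/kg.
Since ε = −μ/(2a), a = −μ/(2ε) = 2.175×10¹¹ m = 2.1754×10⁸ km.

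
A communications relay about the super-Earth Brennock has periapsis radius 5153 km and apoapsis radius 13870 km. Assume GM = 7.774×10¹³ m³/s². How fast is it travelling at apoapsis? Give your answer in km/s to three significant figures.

Semi-major axis a = (r_p + r_a)/2 = 9511.5 km = 9.512×10⁶ m.
Vis-viva: v² = μ(2/r − 1/a) = 7.774×10¹³ × (1.442×10⁻⁷ − 1.051×10⁻⁷) = 3.037×10⁶ m²/s².
v = 1743 m/s = 1.743 km/s.

v ≈ 1.74 km/s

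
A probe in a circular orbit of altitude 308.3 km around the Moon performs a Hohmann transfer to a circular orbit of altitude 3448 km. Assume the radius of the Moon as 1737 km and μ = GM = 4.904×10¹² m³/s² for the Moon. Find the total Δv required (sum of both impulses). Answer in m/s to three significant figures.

r₁ = 1737 + 308.3 = 2045.3 km = 2.0453×10⁶ m.
r₂ = 1737 + 3448 = 5185.0 km = 5.1850×10⁶ m.
Transfer ellipse a_t = (r₁ + r₂)/2 = 3.615×10⁶ m.
At r₁: circular v_c1 = √(μ/r₁) = 1548 m/s; transfer-perilune v_p = √[μ(2/r₁ − 1/a_t)] = 1854 m/s.
Δv₁ = v_p − v_c1 = 306.0 m/s.
At r₂: circular v_c2 = √(μ/r₂) = 972.5 m/s; transfer-apolune v_a = √[μ(2/r₂ − 1/a_t)] = 731.5 m/s.
Δv₂ = v_c2 − v_a = 241.0 m/s.
Total Δv = Δv₁ + Δv₂ = 547.0 m/s.

Δv_total ≈ 547 m/s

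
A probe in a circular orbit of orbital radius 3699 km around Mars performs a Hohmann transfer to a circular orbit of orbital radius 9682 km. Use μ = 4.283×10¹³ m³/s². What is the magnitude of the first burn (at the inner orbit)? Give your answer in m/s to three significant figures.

Δv ≈ 691 m/s

r₁ = 3699 km = 3.699×10⁶ m.
r₂ = 9682 km = 9.682×10⁶ m.
Transfer ellipse a_t = (r₁ + r₂)/2 = 6.690×10⁶ m.
At r₁: circular v_c1 = √(μ/r₁) = 3403 m/s; transfer-periapsis v_p = √[μ(2/r₁ − 1/a_t)] = 4093 m/s.
Δv₁ = v_p − v_c1 = 690.6 m/s.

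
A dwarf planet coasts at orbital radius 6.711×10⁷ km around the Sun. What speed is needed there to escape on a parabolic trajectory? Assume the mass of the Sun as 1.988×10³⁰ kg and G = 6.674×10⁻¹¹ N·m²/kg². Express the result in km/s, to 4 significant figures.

μ = GM = 6.674×10⁻¹¹ × 1.988×10³⁰ = 1.327×10²⁰ m³/s².
r = 6.711×10⁷ km = 6.711×10¹⁰ m.
Escape speed v_esc = √(2μ/r) = √(2 × 1.327×10²⁰ / 6.711×10¹⁰) = √(3.954×10⁹) = 62880 m/s.
= 62.88 km/s.

v_esc ≈ 62.88 km/s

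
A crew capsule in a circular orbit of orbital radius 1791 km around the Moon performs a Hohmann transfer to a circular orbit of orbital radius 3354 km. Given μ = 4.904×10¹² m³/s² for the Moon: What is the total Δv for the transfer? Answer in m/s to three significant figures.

Δv_total ≈ 435 m/s

r₁ = 1791 km = 1.791×10⁶ m.
r₂ = 3354 km = 3.354×10⁶ m.
Transfer ellipse a_t = (r₁ + r₂)/2 = 2.572×10⁶ m.
At r₁: circular v_c1 = √(μ/r₁) = 1655 m/s; transfer-perilune v_p = √[μ(2/r₁ − 1/a_t)] = 1889 m/s.
Δv₁ = v_p − v_c1 = 234.7 m/s.
At r₂: circular v_c2 = √(μ/r₂) = 1209 m/s; transfer-apolune v_a = √[μ(2/r₂ − 1/a_t)] = 1009 m/s.
Δv₂ = v_c2 − v_a = 200.3 m/s.
Total Δv = Δv₁ + Δv₂ = 435.0 m/s.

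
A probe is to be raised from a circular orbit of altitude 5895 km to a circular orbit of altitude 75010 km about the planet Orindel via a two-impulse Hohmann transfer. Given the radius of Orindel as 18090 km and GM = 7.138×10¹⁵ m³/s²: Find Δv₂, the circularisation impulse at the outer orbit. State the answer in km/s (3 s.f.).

r₁ = 18090 + 5895 = 23985 km = 2.3985×10⁷ m.
r₂ = 18090 + 75010 = 93100 km = 9.3100×10⁷ m.
Transfer ellipse a_t = (r₁ + r₂)/2 = 5.854×10⁷ m.
At r₁: circular v_c1 = √(μ/r₁) = 17250 m/s; transfer-periapsis v_p = √[μ(2/r₁ − 1/a_t)] = 21750 m/s.
At r₂: circular v_c2 = √(μ/r₂) = 8756 m/s; transfer-apoapsis v_a = √[μ(2/r₂ − 1/a_t)] = 5605 m/s.
Δv₂ = v_c2 − v_a = 3152 m/s.
= 3.152 km/s.

Δv ≈ 3.15 km/s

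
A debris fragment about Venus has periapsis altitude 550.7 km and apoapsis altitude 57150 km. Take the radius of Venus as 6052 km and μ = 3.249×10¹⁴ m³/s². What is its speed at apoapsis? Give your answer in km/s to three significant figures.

v ≈ 0.986 km/s

r_p = 6052 + 550.7 = 6602.7 km = 6.6027×10⁶ m.
r_a = 6052 + 57150 = 63202 km = 6.3202×10⁷ m.
Semi-major axis a = (r_p + r_a)/2 = 34902 km = 3.490×10⁷ m.
Vis-viva: v² = μ(2/r − 1/a) = 3.249×10¹⁴ × (3.164×10⁻⁸ − 2.865×10⁻⁸) = 9.725×10⁵ m²/s².
v = 986.1 m/s = 0.9861 km/s.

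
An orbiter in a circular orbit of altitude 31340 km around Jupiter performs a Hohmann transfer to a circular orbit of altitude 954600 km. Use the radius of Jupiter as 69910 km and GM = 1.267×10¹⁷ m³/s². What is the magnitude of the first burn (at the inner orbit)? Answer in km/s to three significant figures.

Δv ≈ 12.3 km/s

r₁ = 69910 + 31340 = 101250 km = 1.0125×10⁸ m.
r₂ = 69910 + 954600 = 1024500 km = 1.0245×10⁹ m.
Transfer ellipse a_t = (r₁ + r₂)/2 = 5.629×10⁸ m.
At r₁: circular v_c1 = √(μ/r₁) = 35370 m/s; transfer-perijove v_p = √[μ(2/r₁ − 1/a_t)] = 47720 m/s.
Δv₁ = v_p − v_c1 = 12350 m/s.
= 12.35 km/s.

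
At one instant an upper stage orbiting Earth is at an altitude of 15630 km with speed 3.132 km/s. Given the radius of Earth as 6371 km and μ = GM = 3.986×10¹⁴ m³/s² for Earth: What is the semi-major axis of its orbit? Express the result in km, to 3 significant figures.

a ≈ 15100 km

r = 6371 + 15630 = 22001 km = 2.200×10⁷ m.
Vis-viva rearranged: 1/a = 2/r − v²/μ = 9.090×10⁻⁸ − 2.461×10⁻⁸ = 6.630×10⁻⁸ m⁻¹.
a = 1.508×10⁷ m = 15084 km.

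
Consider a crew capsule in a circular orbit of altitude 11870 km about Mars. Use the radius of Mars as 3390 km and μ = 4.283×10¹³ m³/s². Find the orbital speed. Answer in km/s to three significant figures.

v ≈ 1.68 km/s

r = 3390 + 11870 = 15260 km = 1.5260×10⁷ m.
For a circular orbit v = √(μ/r) = √(4.283×10¹³ / 1.526×10⁷) = √(2.807×10⁶) = 1675 m/s.
That is 1.675 km/s.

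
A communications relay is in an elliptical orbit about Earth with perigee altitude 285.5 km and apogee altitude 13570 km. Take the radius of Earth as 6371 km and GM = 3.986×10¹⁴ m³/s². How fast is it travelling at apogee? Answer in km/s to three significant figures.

v ≈ 3.16 km/s

r_p = 6371 + 285.5 = 6656.5 km = 6.6565×10⁶ m.
r_a = 6371 + 13570 = 19941 km = 1.9941×10⁷ m.
Semi-major axis a = (r_p + r_a)/2 = 13299 km = 1.330×10⁷ m.
Vis-viva: v² = μ(2/r − 1/a) = 3.986×10¹⁴ × (1.003×10⁻⁷ − 7.520×10⁻⁸) = 1.001×10⁷ m²/s².
v = 3163 m/s = 3.163 km/s.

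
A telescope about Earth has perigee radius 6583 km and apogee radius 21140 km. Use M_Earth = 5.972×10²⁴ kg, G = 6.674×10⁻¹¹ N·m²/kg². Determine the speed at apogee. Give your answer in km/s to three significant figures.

v ≈ 2.99 km/s

μ = GM = 6.674×10⁻¹¹ × 5.972×10²⁴ = 3.986×10¹⁴ m³/s².
Semi-major axis a = (r_p + r_a)/2 = 13862 km = 1.386×10⁷ m.
Vis-viva: v² = μ(2/r − 1/a) = 3.986×10¹⁴ × (9.461×10⁻⁸ − 7.214×10⁻⁸) = 8.954×10⁶ m²/s².
v = 2992 m/s = 2.992 km/s.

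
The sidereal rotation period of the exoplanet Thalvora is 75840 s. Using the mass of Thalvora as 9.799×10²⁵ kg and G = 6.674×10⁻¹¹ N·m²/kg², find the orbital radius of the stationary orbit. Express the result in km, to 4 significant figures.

r_sync ≈ 98400 km

μ = GM = 6.674×10⁻¹¹ × 9.799×10²⁵ = 6.540×10¹⁵ m³/s².
A synchronous orbit has period T, so by Kepler's third law a = (μT²/4π²)^(1/3).
μT²/4π² = 6.540×10¹⁵ × (7.584×10⁴)² / 39.48 = 9.528×10²³ m³.
a = 9.840×10⁷ m = 98401 km.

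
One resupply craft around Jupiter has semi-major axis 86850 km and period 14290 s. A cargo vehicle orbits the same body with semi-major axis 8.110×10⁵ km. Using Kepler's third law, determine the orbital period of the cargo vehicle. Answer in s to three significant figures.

Kepler's third law: T² ∝ a³, so T₂ = T₁ (a₂/a₁)^(3/2).
a₂/a₁ = 9.338, (a₂/a₁)^(3/2) = 28.53.
T₂ = 14290 × 28.53 = 4.078×10⁵ s.

T₂ ≈ 4.08×10⁵ s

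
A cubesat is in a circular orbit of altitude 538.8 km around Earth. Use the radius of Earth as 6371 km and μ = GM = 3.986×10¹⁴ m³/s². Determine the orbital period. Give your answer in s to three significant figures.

r = 6371 + 538.8 = 6909.8 km = 6.9098×10⁶ m.
Kepler's third law: T = 2π√(r³/μ) = 2π√((6.910×10⁶)³ / 3.986×10¹⁴).
r³/μ = 8.277×10⁵ s², so T = 2π × 9.098×10² = 5.716×10³ s.

T ≈ 5720 s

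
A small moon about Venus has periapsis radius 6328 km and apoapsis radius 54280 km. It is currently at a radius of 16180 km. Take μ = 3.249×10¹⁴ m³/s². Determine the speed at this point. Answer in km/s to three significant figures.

Semi-major axis a = (r_p + r_a)/2 = 30304 km = 3.030×10⁷ m.
Vis-viva: v² = μ(2/r − 1/a) = 3.249×10¹⁴ × (1.236×10⁻⁷ − 3.300×10⁻⁸) = 2.944×10⁷ m²/s².
v = 5426 m/s = 5.426 km/s.

v ≈ 5.43 km/s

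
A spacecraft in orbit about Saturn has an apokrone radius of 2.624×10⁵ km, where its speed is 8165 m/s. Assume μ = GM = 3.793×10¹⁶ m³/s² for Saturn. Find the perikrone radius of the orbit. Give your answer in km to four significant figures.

perikrone radius ≈ 78650 km

r_a = 2.624×10⁸ m.
Specific energy ε = v²/2 − μ/r = -1.112×10⁸ J/kg, so a = −μ/(2ε) = 1.705×10⁸ m.
The apsides satisfy r_p + r_a = 2a, so the perikrone radius is 2a − r_a = 7.865×10⁷ m = 78646 km.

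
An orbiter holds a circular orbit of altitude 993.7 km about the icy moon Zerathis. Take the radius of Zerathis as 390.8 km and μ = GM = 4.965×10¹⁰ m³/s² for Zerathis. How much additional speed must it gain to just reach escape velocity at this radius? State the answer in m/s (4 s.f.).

Δv ≈ 78.44 m/s

r = 390.8 + 993.7 = 1384.5 km = 1.3845×10⁶ m.
Circular speed v_c = √(μ/r) = 189.4 m/s.
Escape speed v_esc = √(2μ/r) = √2 × v_c = 267.8 m/s.
Δv = v_esc − v_c = 78.44 m/s.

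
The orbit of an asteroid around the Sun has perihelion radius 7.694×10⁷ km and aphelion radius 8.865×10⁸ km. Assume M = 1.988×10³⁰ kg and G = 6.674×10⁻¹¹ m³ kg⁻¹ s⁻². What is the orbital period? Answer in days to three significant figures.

T ≈ 2110 days

μ = GM = 6.674×10⁻¹¹ × 1.988×10³⁰ = 1.327×10²⁰ m³/s².
Semi-major axis a = (r_p + r_a)/2 = (7.6940×10⁷ + 8.8650×10⁸)/2 = 4.8172×10⁸ km = 4.817×10¹¹ m.
By Kepler's third law T = 2π√(a³/μ) = 2π × 2.903×10⁷ = 1.824×10⁸ s.
= 2111 days.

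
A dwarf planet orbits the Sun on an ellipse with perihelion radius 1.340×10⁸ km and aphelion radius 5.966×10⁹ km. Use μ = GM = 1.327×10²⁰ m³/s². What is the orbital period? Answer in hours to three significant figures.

T ≈ 807000 hours

Semi-major axis a = (r_p + r_a)/2 = (1.3400×10⁸ + 5.9660×10⁹)/2 = 3.0500×10⁹ km = 3.050×10¹² m.
By Kepler's third law T = 2π√(a³/μ) = 2π × 4.624×10⁸ = 2.905×10⁹ s.
= 8.070×10⁵ hours.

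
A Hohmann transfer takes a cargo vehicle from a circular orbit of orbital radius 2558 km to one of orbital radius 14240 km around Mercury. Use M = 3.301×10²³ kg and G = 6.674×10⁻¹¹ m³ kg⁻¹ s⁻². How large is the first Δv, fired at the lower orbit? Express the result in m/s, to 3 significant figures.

Δv ≈ 887 m/s

μ = GM = 6.674×10⁻¹¹ × 3.301×10²³ = 2.203×10¹³ m³/s².
r₁ = 2558 km = 2.558×10⁶ m.
r₂ = 14240 km = 1.424×10⁷ m.
Transfer ellipse a_t = (r₁ + r₂)/2 = 8.399×10⁶ m.
At r₁: circular v_c1 = √(μ/r₁) = 2935 m/s; transfer-periherm v_p = √[μ(2/r₁ − 1/a_t)] = 3821 m/s.
Δv₁ = v_p − v_c1 = 886.5 m/s.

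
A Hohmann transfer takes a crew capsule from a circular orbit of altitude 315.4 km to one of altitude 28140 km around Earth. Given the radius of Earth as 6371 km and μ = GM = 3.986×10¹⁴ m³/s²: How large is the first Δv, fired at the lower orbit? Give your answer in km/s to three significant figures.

r₁ = 6371 + 315.4 = 6686.4 km = 6.6864×10⁶ m.
r₂ = 6371 + 28140 = 34511 km = 3.4511×10⁷ m.
Transfer ellipse a_t = (r₁ + r₂)/2 = 2.060×10⁷ m.
At r₁: circular v_c1 = √(μ/r₁) = 7721 m/s; transfer-perigee v_p = √[μ(2/r₁ − 1/a_t)] = 9994 m/s.
Δv₁ = v_p − v_c1 = 2273 m/s.
= 2.273 km/s.

Δv ≈ 2.27 km/s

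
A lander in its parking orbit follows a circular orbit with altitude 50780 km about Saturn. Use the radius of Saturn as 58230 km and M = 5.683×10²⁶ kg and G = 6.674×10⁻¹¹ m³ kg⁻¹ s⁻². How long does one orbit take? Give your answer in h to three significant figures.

μ = GM = 6.674×10⁻¹¹ × 5.683×10²⁶ = 3.793×10¹⁶ m³/s².
r = 58230 + 50780 = 109010 km = 1.0901×10⁸ m.
Kepler's third law: T = 2π√(r³/μ) = 2π√((1.090×10⁸)³ / 3.793×10¹⁶).
r³/μ = 3.415×10⁷ s², so T = 2π × 5.844×10³ = 3.672×10⁴ s.
Converting: 3.672×10⁴ s ÷ 3600 = 10.20 h.

T ≈ 10.2 h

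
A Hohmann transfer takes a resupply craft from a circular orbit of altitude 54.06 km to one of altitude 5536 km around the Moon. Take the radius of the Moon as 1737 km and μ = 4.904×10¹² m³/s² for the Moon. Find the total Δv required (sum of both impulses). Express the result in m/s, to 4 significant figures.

Δv_total ≈ 746.4 m/s

r₁ = 1737 + 54.06 = 1791.1 km = 1.7911×10⁶ m.
r₂ = 1737 + 5536 = 7273.0 km = 7.2730×10⁶ m.
Transfer ellipse a_t = (r₁ + r₂)/2 = 4.532×10⁶ m.
At r₁: circular v_c1 = √(μ/r₁) = 1655 m/s; transfer-perilune v_p = √[μ(2/r₁ − 1/a_t)] = 2096 m/s.
Δv₁ = v_p − v_c1 = 441.5 m/s.
At r₂: circular v_c2 = √(μ/r₂) = 821.1 m/s; transfer-apolune v_a = √[μ(2/r₂ − 1/a_t)] = 516.2 m/s.
Δv₂ = v_c2 − v_a = 304.9 m/s.
Total Δv = Δv₁ + Δv₂ = 746.4 m/s.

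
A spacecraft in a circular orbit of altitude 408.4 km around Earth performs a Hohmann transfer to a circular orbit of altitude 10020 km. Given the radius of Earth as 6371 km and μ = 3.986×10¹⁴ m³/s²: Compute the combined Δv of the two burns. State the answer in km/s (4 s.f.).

Δv_total ≈ 2.612 km/s

r₁ = 6371 + 408.4 = 6779.4 km = 6.7794×10⁶ m.
r₂ = 6371 + 10020 = 16391 km = 1.6391×10⁷ m.
Transfer ellipse a_t = (r₁ + r₂)/2 = 1.159×10⁷ m.
At r₁: circular v_c1 = √(μ/r₁) = 7668 m/s; transfer-perigee v_p = √[μ(2/r₁ − 1/a_t)] = 9121 m/s.
Δv₁ = v_p − v_c1 = 1453 m/s.
At r₂: circular v_c2 = √(μ/r₂) = 4931 m/s; transfer-apogee v_a = √[μ(2/r₂ − 1/a_t)] = 3772 m/s.
Δv₂ = v_c2 − v_a = 1159 m/s.
Total Δv = Δv₁ + Δv₂ = 2612 m/s = 2.612 km/s.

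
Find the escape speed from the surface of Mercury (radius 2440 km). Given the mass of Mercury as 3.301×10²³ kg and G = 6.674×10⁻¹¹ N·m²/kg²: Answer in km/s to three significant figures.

μ = GM = 6.674×10⁻¹¹ × 3.301×10²³ = 2.203×10¹³ m³/s².
r = R = 2.440×10⁶ m.
Escape speed v_esc = √(2μ/r) = √(2 × 2.203×10¹³ / 2.440×10⁶) = √(1.806×10⁷) = 4249 m/s.
= 4.249 km/s.

v_esc ≈ 4.25 km/s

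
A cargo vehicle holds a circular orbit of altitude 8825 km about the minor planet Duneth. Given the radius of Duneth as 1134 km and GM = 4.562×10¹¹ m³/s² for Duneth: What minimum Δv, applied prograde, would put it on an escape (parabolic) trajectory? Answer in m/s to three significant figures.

Δv ≈ 88.7 m/s

r = 1134 + 8825 = 9959.0 km = 9.9590×10⁶ m.
Circular speed v_c = √(μ/r) = 214.0 m/s.
Escape speed v_esc = √(2μ/r) = √2 × v_c = 302.7 m/s.
Δv = v_esc − v_c = 88.65 m/s.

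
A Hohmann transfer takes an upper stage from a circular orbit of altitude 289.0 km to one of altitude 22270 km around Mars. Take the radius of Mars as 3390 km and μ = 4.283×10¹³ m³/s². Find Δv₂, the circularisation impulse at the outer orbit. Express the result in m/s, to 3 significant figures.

Δv ≈ 645 m/s

r₁ = 3390 + 289.0 = 3679.0 km = 3.6790×10⁶ m.
r₂ = 3390 + 22270 = 25660 km = 2.5660×10⁷ m.
Transfer ellipse a_t = (r₁ + r₂)/2 = 1.467×10⁷ m.
At r₁: circular v_c1 = √(μ/r₁) = 3412 m/s; transfer-periapsis v_p = √[μ(2/r₁ − 1/a_t)] = 4513 m/s.
At r₂: circular v_c2 = √(μ/r₂) = 1292 m/s; transfer-apoapsis v_a = √[μ(2/r₂ − 1/a_t)] = 647.0 m/s.
Δv₂ = v_c2 − v_a = 645.0 m/s.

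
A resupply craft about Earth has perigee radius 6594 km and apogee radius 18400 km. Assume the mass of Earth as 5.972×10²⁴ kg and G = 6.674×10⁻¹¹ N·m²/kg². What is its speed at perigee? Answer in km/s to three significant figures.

μ = GM = 6.674×10⁻¹¹ × 5.972×10²⁴ = 3.986×10¹⁴ m³/s².
Semi-major axis a = (r_p + r_a)/2 = 12497 km = 1.250×10⁷ m.
Vis-viva: v² = μ(2/r − 1/a) = 3.986×10¹⁴ × (3.033×10⁻⁷ − 8.002×10⁻⁸) = 8.900×10⁷ m²/s².
v = 9434 m/s = 9.434 km/s.

v ≈ 9.43 km/s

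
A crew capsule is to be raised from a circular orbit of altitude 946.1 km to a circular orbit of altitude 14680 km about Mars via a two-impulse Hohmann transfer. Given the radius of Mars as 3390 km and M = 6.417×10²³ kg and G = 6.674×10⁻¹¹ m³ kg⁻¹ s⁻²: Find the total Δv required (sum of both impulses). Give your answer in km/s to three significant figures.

Δv_total ≈ 1.43 km/s

μ = GM = 6.674×10⁻¹¹ × 6.417×10²³ = 4.283×10¹³ m³/s².
r₁ = 3390 + 946.1 = 4336.1 km = 4.3361×10⁶ m.
r₂ = 3390 + 14680 = 18070 km = 1.8070×10⁷ m.
Transfer ellipse a_t = (r₁ + r₂)/2 = 1.120×10⁷ m.
At r₁: circular v_c1 = √(μ/r₁) = 3143 m/s; transfer-periapsis v_p = √[μ(2/r₁ − 1/a_t)] = 3991 m/s.
Δv₁ = v_p − v_c1 = 848.6 m/s.
At r₂: circular v_c2 = √(μ/r₂) = 1540 m/s; transfer-apoapsis v_a = √[μ(2/r₂ − 1/a_t)] = 957.8 m/s.
Δv₂ = v_c2 − v_a = 581.7 m/s.
Total Δv = Δv₁ + Δv₂ = 1430 m/s = 1.430 km/s.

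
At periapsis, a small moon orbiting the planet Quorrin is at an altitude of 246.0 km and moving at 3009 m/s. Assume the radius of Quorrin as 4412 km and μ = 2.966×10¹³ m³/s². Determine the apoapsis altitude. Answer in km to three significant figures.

apoapsis altitude ≈ 7050 km

r_p = 4412 + 246.0 = 4658.0 km = 4.658×10⁶ m.
Specific energy ε = v²/2 − μ/r = -1.840×10⁶ J/kg, so a = −μ/(2ε) = 8.058×10⁶ m.
The apsides satisfy r_p + r_a = 2a, so the apoapsis radius is 2a − r_p = 1.146×10⁷ m = 11457 km.
Apoapsis altitude = 11457 − 4412 = 7045.2 km.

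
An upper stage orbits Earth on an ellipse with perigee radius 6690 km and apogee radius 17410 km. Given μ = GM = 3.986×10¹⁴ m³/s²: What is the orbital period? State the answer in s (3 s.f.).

Semi-major axis a = (r_p + r_a)/2 = (6690.0 + 17410)/2 = 12050 km = 1.205×10⁷ m.
By Kepler's third law T = 2π√(a³/μ) = 2π × 2.095×10³ = 1.316×10⁴ s.

T ≈ 13200 s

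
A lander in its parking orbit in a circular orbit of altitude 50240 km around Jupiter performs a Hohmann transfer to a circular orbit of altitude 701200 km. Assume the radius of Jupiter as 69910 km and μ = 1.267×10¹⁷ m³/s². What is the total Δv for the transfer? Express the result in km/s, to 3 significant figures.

Δv_total ≈ 16.4 km/s

r₁ = 69910 + 50240 = 120150 km = 1.2015×10⁸ m.
r₂ = 69910 + 701200 = 771110 km = 7.7111×10⁸ m.
Transfer ellipse a_t = (r₁ + r₂)/2 = 4.456×10⁸ m.
At r₁: circular v_c1 = √(μ/r₁) = 32470 m/s; transfer-perijove v_p = √[μ(2/r₁ − 1/a_t)] = 42720 m/s.
Δv₁ = v_p − v_c1 = 10240 m/s.
At r₂: circular v_c2 = √(μ/r₂) = 12820 m/s; transfer-apojove v_a = √[μ(2/r₂ − 1/a_t)] = 6656 m/s.
Δv₂ = v_c2 − v_a = 6162 m/s.
Total Δv = Δv₁ + Δv₂ = 16410 m/s = 16.41 km/s.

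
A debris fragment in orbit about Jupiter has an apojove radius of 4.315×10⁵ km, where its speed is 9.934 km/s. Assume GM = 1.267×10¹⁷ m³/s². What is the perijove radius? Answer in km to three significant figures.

r_a = 4.315×10⁸ m.
Specific energy ε = v²/2 − μ/r = -2.443×10⁸ J/kg, so a = −μ/(2ε) = 2.593×10⁸ m.
The apsides satisfy r_p + r_a = 2a, so the perijove radius is 2a − r_a = 8.716×10⁷ m = 87157 km.

perijove radius ≈ 87200 km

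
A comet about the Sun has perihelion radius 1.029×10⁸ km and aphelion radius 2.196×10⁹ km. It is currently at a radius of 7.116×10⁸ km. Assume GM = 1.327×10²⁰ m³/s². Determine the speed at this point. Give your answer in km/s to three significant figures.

v ≈ 16.0 km/s

Semi-major axis a = (r_p + r_a)/2 = 1.1494×10⁹ km = 1.149×10¹² m.
Vis-viva: v² = μ(2/r − 1/a) = 1.327×10²⁰ × (2.811×10⁻¹² − 8.700×10⁻¹³) = 2.575×10⁸ m²/s².
v = 16050 m/s = 16.05 km/s.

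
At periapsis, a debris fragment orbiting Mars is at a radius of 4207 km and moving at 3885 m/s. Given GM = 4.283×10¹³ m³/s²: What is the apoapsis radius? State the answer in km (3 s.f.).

r_p = 4.207×10⁶ m.
Specific energy ε = v²/2 − μ/r = -2.634×10⁶ J/kg, so a = −μ/(2ε) = 8.130×10⁶ m.
The apsides satisfy r_p + r_a = 2a, so the apoapsis radius is 2a − r_p = 1.205×10⁷ m = 12053 km.

apoapsis radius ≈ 12100 km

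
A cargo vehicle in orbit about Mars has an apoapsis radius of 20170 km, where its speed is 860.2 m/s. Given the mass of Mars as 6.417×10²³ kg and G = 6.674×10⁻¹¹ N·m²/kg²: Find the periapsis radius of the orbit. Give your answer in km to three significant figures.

periapsis radius ≈ 4260 km

μ = GM = 6.674×10⁻¹¹ × 6.417×10²³ = 4.283×10¹³ m³/s².
r_a = 2.017×10⁷ m.
Specific energy ε = v²/2 − μ/r = -1.753×10⁶ J/kg, so a = −μ/(2ε) = 1.221×10⁷ m.
The apsides satisfy r_p + r_a = 2a, so the periapsis radius is 2a − r_a = 4.256×10⁶ m = 4256.1 km.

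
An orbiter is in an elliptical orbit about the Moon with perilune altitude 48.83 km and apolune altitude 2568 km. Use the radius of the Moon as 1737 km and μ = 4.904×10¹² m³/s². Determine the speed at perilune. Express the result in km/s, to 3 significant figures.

r_p = 1737 + 48.83 = 1785.8 km = 1.7858×10⁶ m.
r_a = 1737 + 2568 = 4305.0 km = 4.3050×10⁶ m.
Semi-major axis a = (r_p + r_a)/2 = 3045.4 km = 3.045×10⁶ m.
Vis-viva: v² = μ(2/r − 1/a) = 4.904×10¹² × (1.120×10⁻⁶ − 3.284×10⁻⁷) = 3.882×10⁶ m²/s².
v = 1970 m/s = 1.970 km/s.

v ≈ 1.97 km/s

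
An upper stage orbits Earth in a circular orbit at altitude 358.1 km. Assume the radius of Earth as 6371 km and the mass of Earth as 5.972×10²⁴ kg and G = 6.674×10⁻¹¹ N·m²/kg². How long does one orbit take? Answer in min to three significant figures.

T ≈ 91.6 min

μ = GM = 6.674×10⁻¹¹ × 5.972×10²⁴ = 3.986×10¹⁴ m³/s².
r = 6371 + 358.1 = 6729.1 km = 6.7291×10⁶ m.
Kepler's third law: T = 2π√(r³/μ) = 2π√((6.729×10⁶)³ / 3.986×10¹⁴).
r³/μ = 7.645×10⁵ s², so T = 2π × 8.743×10² = 5.494×10³ s.
Converting: 5.494×10³ s ÷ 60.00 = 91.56 min.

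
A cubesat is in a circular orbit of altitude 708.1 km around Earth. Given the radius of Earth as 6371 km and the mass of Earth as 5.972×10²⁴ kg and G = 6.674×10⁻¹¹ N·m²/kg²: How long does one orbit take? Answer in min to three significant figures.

μ = GM = 6.674×10⁻¹¹ × 5.972×10²⁴ = 3.986×10¹⁴ m³/s².
r = 6371 + 708.1 = 7079.1 km = 7.0791×10⁶ m.
Kepler's third law: T = 2π√(r³/μ) = 2π√((7.079×10⁶)³ / 3.986×10¹⁴).
r³/μ = 8.901×10⁵ s², so T = 2π × 9.434×10² = 5.928×10³ s.
Converting: 5.928×10³ s ÷ 60.00 = 98.80 min.

T ≈ 98.8 min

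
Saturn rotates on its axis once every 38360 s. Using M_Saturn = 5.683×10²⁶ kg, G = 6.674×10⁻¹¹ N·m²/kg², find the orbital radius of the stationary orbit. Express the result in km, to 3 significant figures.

r_sync ≈ 1.12×10⁵ km

μ = GM = 6.674×10⁻¹¹ × 5.683×10²⁶ = 3.793×10¹⁶ m³/s².
A synchronous orbit has period T, so by Kepler's third law a = (μT²/4π²)^(1/3).
μT²/4π² = 3.793×10¹⁶ × (3.836×10⁴)² / 39.48 = 1.414×10²⁴ m³.
a = 1.122×10⁸ m = 1.1223×10⁵ km.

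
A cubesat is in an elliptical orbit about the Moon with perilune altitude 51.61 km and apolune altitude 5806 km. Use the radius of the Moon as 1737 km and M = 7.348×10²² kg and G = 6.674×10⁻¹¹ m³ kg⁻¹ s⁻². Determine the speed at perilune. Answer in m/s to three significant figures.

v ≈ 2110 m/s

μ = GM = 6.674×10⁻¹¹ × 7.348×10²² = 4.904×10¹² m³/s².
r_p = 1737 + 51.61 = 1788.6 km = 1.7886×10⁶ m.
r_a = 1737 + 5806 = 7543.0 km = 7.5430×10⁶ m.
Semi-major axis a = (r_p + r_a)/2 = 4665.8 km = 4.666×10⁶ m.
Vis-viva: v² = μ(2/r − 1/a) = 4.904×10¹² × (1.118×10⁻⁶ − 2.143×10⁻⁷) = 4.433×10⁶ m²/s².
v = 2105 m/s.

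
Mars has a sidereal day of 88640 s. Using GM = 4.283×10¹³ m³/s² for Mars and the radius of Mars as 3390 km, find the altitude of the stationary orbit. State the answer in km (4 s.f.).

A synchronous orbit has period T, so by Kepler's third law a = (μT²/4π²)^(1/3).
μT²/4π² = 4.283×10¹³ × (8.864×10⁴)² / 39.48 = 8.524×10²¹ m³.
a = 2.043×10⁷ m = 20428 km.
Altitude h = a − R = 20428 − 3390 = 17038 km.

h_sync ≈ 17040 km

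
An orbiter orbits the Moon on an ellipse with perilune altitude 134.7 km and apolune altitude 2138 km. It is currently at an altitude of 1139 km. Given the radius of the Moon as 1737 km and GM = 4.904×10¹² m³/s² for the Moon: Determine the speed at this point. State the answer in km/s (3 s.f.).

r_p = 1737 + 134.7 = 1871.7 km = 1.8717×10⁶ m.
r_a = 1737 + 2138 = 3875.0 km = 3.8750×10⁶ m.
r = 1737 + 1139 = 2876.0 km = 2.876×10⁶ m.
Semi-major axis a = (r_p + r_a)/2 = 2873.3 km = 2.873×10⁶ m.
Vis-viva: v² = μ(2/r − 1/a) = 4.904×10¹² × (6.954×10⁻⁷ − 3.480×10⁻⁷) = 1.704×10⁶ m²/s².
v = 1305 m/s = 1.305 km/s.

v ≈ 1.31 km/s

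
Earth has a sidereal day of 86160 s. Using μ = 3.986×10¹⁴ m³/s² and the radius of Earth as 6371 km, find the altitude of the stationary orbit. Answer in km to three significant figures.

h_sync ≈ 35800 km

A synchronous orbit has period T, so by Kepler's third law a = (μT²/4π²)^(1/3).
μT²/4π² = 3.986×10¹⁴ × (8.616×10⁴)² / 39.48 = 7.495×10²² m³.
a = 4.216×10⁷ m = 42163 km.
Altitude h = a − R = 42163 − 6371 = 35792 km.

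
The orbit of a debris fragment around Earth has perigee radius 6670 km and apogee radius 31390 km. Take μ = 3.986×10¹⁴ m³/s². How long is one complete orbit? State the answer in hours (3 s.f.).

T ≈ 7.26 hours

Semi-major axis a = (r_p + r_a)/2 = (6670.0 + 31390)/2 = 19030 km = 1.903×10⁷ m.
By Kepler's third law T = 2π√(a³/μ) = 2π × 4.158×10³ = 2.613×10⁴ s.
= 7.257 hours.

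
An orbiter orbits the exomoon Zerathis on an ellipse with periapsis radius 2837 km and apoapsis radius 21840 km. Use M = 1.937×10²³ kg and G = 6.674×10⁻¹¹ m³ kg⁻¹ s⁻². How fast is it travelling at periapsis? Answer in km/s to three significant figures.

v ≈ 2.84 km/s

μ = GM = 6.674×10⁻¹¹ × 1.937×10²³ = 1.293×10¹³ m³/s².
Semi-major axis a = (r_p + r_a)/2 = 12338 km = 1.234×10⁷ m.
Vis-viva: v² = μ(2/r − 1/a) = 1.293×10¹³ × (7.050×10⁻⁷ − 8.105×10⁻⁸) = 8.066×10⁶ m²/s².
v = 2840 m/s = 2.840 km/s.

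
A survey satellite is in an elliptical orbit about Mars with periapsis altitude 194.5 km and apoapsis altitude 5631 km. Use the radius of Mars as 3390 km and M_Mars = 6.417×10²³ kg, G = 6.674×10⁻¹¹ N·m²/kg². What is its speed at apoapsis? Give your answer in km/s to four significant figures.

v ≈ 1.643 km/s

μ = GM = 6.674×10⁻¹¹ × 6.417×10²³ = 4.283×10¹³ m³/s².
r_p = 3390 + 194.5 = 3584.5 km = 3.5845×10⁶ m.
r_a = 3390 + 5631 = 9021.0 km = 9.0210×10⁶ m.
Semi-major axis a = (r_p + r_a)/2 = 6302.8 km = 6.303×10⁶ m.
Vis-viva: v² = μ(2/r − 1/a) = 4.283×10¹³ × (2.217×10⁻⁷ − 1.587×10⁻⁷) = 2.700×10⁶ m²/s².
v = 1643 m/s = 1.643 km/s.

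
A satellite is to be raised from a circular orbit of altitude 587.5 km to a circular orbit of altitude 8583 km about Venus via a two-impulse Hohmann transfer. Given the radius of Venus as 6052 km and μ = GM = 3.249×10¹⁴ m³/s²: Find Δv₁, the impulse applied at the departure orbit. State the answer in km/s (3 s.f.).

r₁ = 6052 + 587.5 = 6639.5 km = 6.6395×10⁶ m.
r₂ = 6052 + 8583 = 14635 km = 1.4635×10⁷ m.
Transfer ellipse a_t = (r₁ + r₂)/2 = 1.064×10⁷ m.
At r₁: circular v_c1 = √(μ/r₁) = 6995 m/s; transfer-periapsis v_p = √[μ(2/r₁ − 1/a_t)] = 8205 m/s.
Δv₁ = v_p − v_c1 = 1210 m/s.
= 1.210 km/s.

Δv ≈ 1.21 km/s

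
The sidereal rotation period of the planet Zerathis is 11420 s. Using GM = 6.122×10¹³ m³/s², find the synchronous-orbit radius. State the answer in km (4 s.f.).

A synchronous orbit has period T, so by Kepler's third law a = (μT²/4π²)^(1/3).
μT²/4π² = 6.122×10¹³ × (1.142×10⁴)² / 39.48 = 2.022×10²⁰ m³.
a = 5.870×10⁶ m = 5869.8 km.

r_sync ≈ 5870 km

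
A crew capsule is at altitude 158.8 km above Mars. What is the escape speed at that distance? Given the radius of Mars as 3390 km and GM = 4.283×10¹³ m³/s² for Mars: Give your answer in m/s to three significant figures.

r = 3390 + 158.8 = 3548.8 km = 3.5488×10⁶ m.
Escape speed v_esc = √(2μ/r) = √(2 × 4.283×10¹³ / 3.549×10⁶) = √(2.414×10⁷) = 4913 m/s.

v_esc ≈ 4910 m/s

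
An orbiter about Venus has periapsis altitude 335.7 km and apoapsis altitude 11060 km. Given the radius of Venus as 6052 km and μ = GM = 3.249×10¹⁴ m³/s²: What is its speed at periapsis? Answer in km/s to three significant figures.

r_p = 6052 + 335.7 = 6387.7 km = 6.3877×10⁶ m.
r_a = 6052 + 11060 = 17112 km = 1.7112×10⁷ m.
Semi-major axis a = (r_p + r_a)/2 = 11750 km = 1.175×10⁷ m.
Vis-viva: v² = μ(2/r − 1/a) = 3.249×10¹⁴ × (3.131×10⁻⁷ − 8.511×10⁻⁸) = 7.408×10⁷ m²/s².
v = 8607 m/s = 8.607 km/s.

v ≈ 8.61 km/s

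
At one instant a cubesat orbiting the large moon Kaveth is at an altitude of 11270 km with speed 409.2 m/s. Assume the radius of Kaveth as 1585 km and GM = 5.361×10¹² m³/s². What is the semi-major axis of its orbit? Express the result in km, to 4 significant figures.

r = 1585 + 11270 = 12855 km = 1.286×10⁷ m.
Vis-viva rearranged: 1/a = 2/r − v²/μ = 1.556×10⁻⁷ − 3.123×10⁻⁸ = 1.243×10⁻⁷ m⁻¹.
a = 8.042×10⁶ m = 8042.0 km.

a ≈ 8042 km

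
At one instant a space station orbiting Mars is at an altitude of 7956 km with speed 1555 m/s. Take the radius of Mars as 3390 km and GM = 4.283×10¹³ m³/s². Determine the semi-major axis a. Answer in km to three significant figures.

r = 3390 + 7956 = 11346 km = 1.135×10⁷ m.
Specific orbital energy ε = v²/2 − μ/r = (1555)²/2 − 4.283×10¹³/1.135×10⁷ = -2.566×10⁶ J/kg.
Since ε = −μ/(2a), a = −μ/(2ε) = 8.346×10⁶ m = 8346.0 km.

a ≈ 8350 km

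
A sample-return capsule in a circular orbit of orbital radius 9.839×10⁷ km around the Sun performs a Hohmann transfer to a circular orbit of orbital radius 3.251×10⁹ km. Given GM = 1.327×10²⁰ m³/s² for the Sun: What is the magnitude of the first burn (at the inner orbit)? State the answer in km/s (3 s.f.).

r₁ = 9.839×10⁷ km = 9.839×10¹⁰ m.
r₂ = 3.251×10⁹ km = 3.251×10¹² m.
Transfer ellipse a_t = (r₁ + r₂)/2 = 1.675×10¹² m.
At r₁: circular v_c1 = √(μ/r₁) = 36720 m/s; transfer-perihelion v_p = √[μ(2/r₁ − 1/a_t)] = 51170 m/s.
Δv₁ = v_p − v_c1 = 14440 m/s.
= 14.44 km/s.

Δv ≈ 14.4 km/s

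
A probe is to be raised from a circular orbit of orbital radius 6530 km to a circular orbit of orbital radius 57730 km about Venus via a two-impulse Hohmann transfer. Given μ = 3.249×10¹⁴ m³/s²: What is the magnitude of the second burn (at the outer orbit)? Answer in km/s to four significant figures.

r₁ = 6530 km = 6.530×10⁶ m.
r₂ = 57730 km = 5.773×10⁷ m.
Transfer ellipse a_t = (r₁ + r₂)/2 = 3.213×10⁷ m.
At r₁: circular v_c1 = √(μ/r₁) = 7054 m/s; transfer-periapsis v_p = √[μ(2/r₁ − 1/a_t)] = 9455 m/s.
At r₂: circular v_c2 = √(μ/r₂) = 2372 m/s; transfer-apoapsis v_a = √[μ(2/r₂ − 1/a_t)] = 1069 m/s.
Δv₂ = v_c2 − v_a = 1303 m/s.
= 1.303 km/s.

Δv ≈ 1.303 km/s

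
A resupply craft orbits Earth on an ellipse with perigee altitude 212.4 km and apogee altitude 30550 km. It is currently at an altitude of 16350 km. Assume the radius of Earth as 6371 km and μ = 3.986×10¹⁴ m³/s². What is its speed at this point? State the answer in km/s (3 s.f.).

r_p = 6371 + 212.4 = 6583.4 km = 6.5834×10⁶ m.
r_a = 6371 + 30550 = 36921 km = 3.6921×10⁷ m.
r = 6371 + 16350 = 22721 km = 2.272×10⁷ m.
Semi-major axis a = (r_p + r_a)/2 = 21752 km = 2.175×10⁷ m.
Vis-viva: v² = μ(2/r − 1/a) = 3.986×10¹⁴ × (8.802×10⁻⁸ − 4.597×10⁻⁸) = 1.676×10⁷ m²/s².
v = 4094 m/s = 4.094 km/s.

v ≈ 4.09 km/s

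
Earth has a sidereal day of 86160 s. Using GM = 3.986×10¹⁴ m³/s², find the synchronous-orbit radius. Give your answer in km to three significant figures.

A synchronous orbit has period T, so by Kepler's third law a = (μT²/4π²)^(1/3).
μT²/4π² = 3.986×10¹⁴ × (8.616×10⁴)² / 39.48 = 7.495×10²² m³.
a = 4.216×10⁷ m = 42163 km.

r_sync ≈ 42200 km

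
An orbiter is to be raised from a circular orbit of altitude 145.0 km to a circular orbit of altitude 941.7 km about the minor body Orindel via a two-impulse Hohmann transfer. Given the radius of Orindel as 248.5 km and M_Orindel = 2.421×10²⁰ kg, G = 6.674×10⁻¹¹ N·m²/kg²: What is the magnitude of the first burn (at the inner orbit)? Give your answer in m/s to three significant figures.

Δv ≈ 45.8 m/s

μ = GM = 6.674×10⁻¹¹ × 2.421×10²⁰ = 1.616×10¹⁰ m³/s².
r₁ = 248.5 + 145.0 = 393.50 km = 3.9350×10⁵ m.
r₂ = 248.5 + 941.7 = 1190.2 km = 1.1902×10⁶ m.
Transfer ellipse a_t = (r₁ + r₂)/2 = 7.918×10⁵ m.
At r₁: circular v_c1 = √(μ/r₁) = 202.6 m/s; transfer-periapsis v_p = √[μ(2/r₁ − 1/a_t)] = 248.4 m/s.
Δv₁ = v_p − v_c1 = 45.79 m/s.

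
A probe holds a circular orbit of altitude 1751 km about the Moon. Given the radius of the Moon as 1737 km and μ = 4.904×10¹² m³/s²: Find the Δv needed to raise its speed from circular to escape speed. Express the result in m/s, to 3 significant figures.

Δv ≈ 491 m/s

r = 1737 + 1751 = 3488.0 km = 3.4880×10⁶ m.
Circular speed v_c = √(μ/r) = 1186 m/s.
Escape speed v_esc = √(2μ/r) = √2 × v_c = 1677 m/s.
Δv = v_esc − v_c = 491.1 m/s.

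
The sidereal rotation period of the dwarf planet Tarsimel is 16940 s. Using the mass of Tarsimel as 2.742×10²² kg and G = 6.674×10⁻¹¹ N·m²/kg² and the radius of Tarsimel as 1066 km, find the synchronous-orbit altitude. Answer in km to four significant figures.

h_sync ≈ 1303 km

μ = GM = 6.674×10⁻¹¹ × 2.742×10²² = 1.830×10¹² m³/s².
A synchronous orbit has period T, so by Kepler's third law a = (μT²/4π²)^(1/3).
μT²/4π² = 1.830×10¹² × (1.694×10⁴)² / 39.48 = 1.330×10¹⁹ m³.
a = 2.369×10⁶ m = 2369.4 km.
Altitude h = a − R = 2369.4 − 1066 = 1303.4 km.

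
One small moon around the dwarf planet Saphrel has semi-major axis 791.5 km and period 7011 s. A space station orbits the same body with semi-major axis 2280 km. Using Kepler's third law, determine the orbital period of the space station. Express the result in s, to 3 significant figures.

Kepler's third law: T² ∝ a³, so T₂ = T₁ (a₂/a₁)^(3/2).
a₂/a₁ = 2.881, (a₂/a₁)^(3/2) = 4.889.
T₂ = 7011 × 4.889 = 34280 s.

T₂ ≈ 34300 s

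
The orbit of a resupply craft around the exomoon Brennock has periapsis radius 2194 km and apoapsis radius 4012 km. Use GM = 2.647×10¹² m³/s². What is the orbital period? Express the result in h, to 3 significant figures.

Semi-major axis a = (r_p + r_a)/2 = (2194.0 + 4012.0)/2 = 3103.0 km = 3.103×10⁶ m.
By Kepler's third law T = 2π√(a³/μ) = 2π × 3.360×10³ = 2.111×10⁴ s.
= 5.864 h.

T ≈ 5.86 h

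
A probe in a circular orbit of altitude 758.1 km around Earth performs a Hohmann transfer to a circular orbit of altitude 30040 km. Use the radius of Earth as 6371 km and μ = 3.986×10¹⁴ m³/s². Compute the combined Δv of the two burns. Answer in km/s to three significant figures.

Δv_total ≈ 3.61 km/s

r₁ = 6371 + 758.1 = 7129.1 km = 7.1291×10⁶ m.
r₂ = 6371 + 30040 = 36411 km = 3.6411×10⁷ m.
Transfer ellipse a_t = (r₁ + r₂)/2 = 2.177×10⁷ m.
At r₁: circular v_c1 = √(μ/r₁) = 7477 m/s; transfer-perigee v_p = √[μ(2/r₁ − 1/a_t)] = 9670 m/s.
Δv₁ = v_p − v_c1 = 2193 m/s.
At r₂: circular v_c2 = √(μ/r₂) = 3309 m/s; transfer-apogee v_a = √[μ(2/r₂ − 1/a_t)] = 1893 m/s.
Δv₂ = v_c2 − v_a = 1415 m/s.
Total Δv = Δv₁ + Δv₂ = 3608 m/s = 3.608 km/s.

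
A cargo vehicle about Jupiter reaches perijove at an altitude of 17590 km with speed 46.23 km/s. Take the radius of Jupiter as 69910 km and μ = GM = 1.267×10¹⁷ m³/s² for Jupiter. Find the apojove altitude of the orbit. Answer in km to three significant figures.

r_p = 69910 + 17590 = 87500 km = 8.750×10⁷ m.
Specific energy ε = v²/2 − μ/r = -3.794×10⁸ J/kg, so a = −μ/(2ε) = 1.670×10⁸ m.
The apsides satisfy r_p + r_a = 2a, so the apojove radius is 2a − r_p = 2.465×10⁸ m = 2.4645×10⁵ km.
Apojove altitude = 2.4645×10⁵ − 69910 = 1.7654×10⁵ km.

apojove altitude ≈ 1.77×10⁵ km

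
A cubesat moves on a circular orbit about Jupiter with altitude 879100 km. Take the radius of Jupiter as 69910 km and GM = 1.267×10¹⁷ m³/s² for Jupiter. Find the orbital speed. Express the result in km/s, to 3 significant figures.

v ≈ 11.6 km/s

r = 69910 + 879100 = 949010 km = 9.4901×10⁸ m.
For a circular orbit v = √(μ/r) = √(1.267×10¹⁷ / 9.490×10⁸) = √(1.335×10⁸) = 11550 m/s.
That is 11.55 km/s.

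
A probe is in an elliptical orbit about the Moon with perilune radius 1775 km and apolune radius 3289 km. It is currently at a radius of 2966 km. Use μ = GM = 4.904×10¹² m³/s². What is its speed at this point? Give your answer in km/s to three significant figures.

v ≈ 1.17 km/s

Semi-major axis a = (r_p + r_a)/2 = 2532.0 km = 2.532×10⁶ m.
Vis-viva: v² = μ(2/r − 1/a) = 4.904×10¹² × (6.743×10⁻⁷ − 3.949×10⁻⁷) = 1.370×10⁶ m²/s².
v = 1170 m/s = 1.170 km/s.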